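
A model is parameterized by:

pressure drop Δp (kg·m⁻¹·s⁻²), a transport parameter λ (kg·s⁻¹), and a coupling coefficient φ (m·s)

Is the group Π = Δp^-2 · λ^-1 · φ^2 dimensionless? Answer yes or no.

no

Sum the exponent of each base dimension across the product:
  M: −2·[Δp]_M − [λ]_M + 2·[φ]_M = −2·(1) − (1) + 2·(0) = -3
  L: −2·[Δp]_L − [λ]_L + 2·[φ]_L = −2·(-1) − (0) + 2·(1) = 4
  T: −2·[Δp]_T − [λ]_T + 2·[φ]_T = −2·(-2) − (-1) + 2·(1) = 7
Net dimensions [M⁻³ L⁴ T⁷] ≠ [1] — not dimensionless.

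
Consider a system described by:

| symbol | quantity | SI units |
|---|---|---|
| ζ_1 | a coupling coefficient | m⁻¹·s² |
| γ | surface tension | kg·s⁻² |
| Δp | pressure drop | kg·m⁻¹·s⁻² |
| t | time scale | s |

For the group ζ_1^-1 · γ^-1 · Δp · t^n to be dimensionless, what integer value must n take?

Balance the T exponent: (1)·n from t, plus −(2) − (-2) + (-2) = -2 from the rest, must sum to zero.
n − 2 = 0, so n = 2.

2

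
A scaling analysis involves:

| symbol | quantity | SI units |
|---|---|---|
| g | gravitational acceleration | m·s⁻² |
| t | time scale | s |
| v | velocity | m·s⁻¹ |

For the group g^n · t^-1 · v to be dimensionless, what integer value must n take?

Balance the L exponent: (1)·n from g, plus −(0) + (1) = 1 from the rest, must sum to zero.
n + 1 = 0, so n = -1.

-1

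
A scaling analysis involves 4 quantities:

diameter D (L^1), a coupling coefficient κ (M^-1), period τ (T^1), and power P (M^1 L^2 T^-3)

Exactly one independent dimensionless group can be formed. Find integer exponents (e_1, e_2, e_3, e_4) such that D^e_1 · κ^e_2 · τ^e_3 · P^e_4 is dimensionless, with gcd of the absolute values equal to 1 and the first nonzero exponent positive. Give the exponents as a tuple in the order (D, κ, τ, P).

M: e_1·(0) + e_2·(-1) + e_3·(0) + e_4·(1) = 0
L: e_1·(1) + e_2·(0) + e_3·(0) + e_4·(2) = 0
T: e_1·(0) + e_2·(0) + e_3·(1) + e_4·(-3) = 0
Solving this homogeneous linear system for the smallest-integer solution (first nonzero entry positive) gives (2, -1, -3, -1).

(2, -1, -3, -1)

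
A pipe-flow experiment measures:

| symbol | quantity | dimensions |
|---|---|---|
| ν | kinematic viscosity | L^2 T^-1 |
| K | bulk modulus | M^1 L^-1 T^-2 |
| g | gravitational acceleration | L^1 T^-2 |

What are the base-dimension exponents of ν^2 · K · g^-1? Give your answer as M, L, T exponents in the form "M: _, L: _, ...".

M: 1, L: 2, T: -2

Collect each base-dimension exponent across the product:
  M: 2·(0) + (1) − (0) = 1
  L: 2·(2) + (-1) − (1) = 2
  T: 2·(-1) + (-2) − (-2) = -2
So the dimensions are [M L² T⁻²].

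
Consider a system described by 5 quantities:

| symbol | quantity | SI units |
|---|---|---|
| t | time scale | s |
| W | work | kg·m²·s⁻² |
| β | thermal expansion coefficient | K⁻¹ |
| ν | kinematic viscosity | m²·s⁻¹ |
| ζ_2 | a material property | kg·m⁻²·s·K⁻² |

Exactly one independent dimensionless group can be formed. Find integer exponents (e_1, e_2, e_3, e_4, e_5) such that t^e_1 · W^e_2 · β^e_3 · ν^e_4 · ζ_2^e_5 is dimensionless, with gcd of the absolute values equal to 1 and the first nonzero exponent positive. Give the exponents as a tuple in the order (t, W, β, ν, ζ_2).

(1, 1, 2, -2, -1)

M: e_1·(0) + e_2·(1) + e_3·(0) + e_4·(0) + e_5·(1) = 0
L: e_1·(0) + e_2·(2) + e_3·(0) + e_4·(2) + e_5·(-2) = 0
T: e_1·(1) + e_2·(-2) + e_3·(0) + e_4·(-1) + e_5·(1) = 0
Θ: e_1·(0) + e_2·(0) + e_3·(-1) + e_4·(0) + e_5·(-2) = 0
Solving this homogeneous linear system for the smallest-integer solution (first nonzero entry positive) gives (1, 1, 2, -2, -1).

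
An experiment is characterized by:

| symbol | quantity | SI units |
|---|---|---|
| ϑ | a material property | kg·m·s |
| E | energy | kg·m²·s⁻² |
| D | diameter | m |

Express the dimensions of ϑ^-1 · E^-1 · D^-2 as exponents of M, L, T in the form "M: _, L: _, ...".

M: -2, L: -5, T: 1

Collect each base-dimension exponent across the product:
  M: −(1) − (1) − 2·(0) = -2
  L: −(1) − (2) − 2·(1) = -5
  T: −(1) − (-2) − 2·(0) = 1
So the dimensions are [M⁻² L⁻⁵ T].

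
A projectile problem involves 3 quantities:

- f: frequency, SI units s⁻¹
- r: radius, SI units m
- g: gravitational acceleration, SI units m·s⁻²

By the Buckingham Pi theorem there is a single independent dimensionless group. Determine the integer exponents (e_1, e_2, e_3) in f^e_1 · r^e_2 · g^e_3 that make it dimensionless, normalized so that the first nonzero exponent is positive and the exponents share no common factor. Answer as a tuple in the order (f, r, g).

L: e_1·(0) + e_2·(1) + e_3·(1) = 0
T: e_1·(-1) + e_2·(0) + e_3·(-2) = 0
Solving this homogeneous linear system for the smallest-integer solution (first nonzero entry positive) gives (2, 1, -1).

(2, 1, -1)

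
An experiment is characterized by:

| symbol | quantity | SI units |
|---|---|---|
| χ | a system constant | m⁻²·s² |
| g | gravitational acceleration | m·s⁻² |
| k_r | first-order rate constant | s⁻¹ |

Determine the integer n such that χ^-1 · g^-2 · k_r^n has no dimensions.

2

Balance the T exponent: (-1)·n from k_r, plus −(2) − 2·(-2) = 2 from the rest, must sum to zero.
−n + 2 = 0, so n = 2.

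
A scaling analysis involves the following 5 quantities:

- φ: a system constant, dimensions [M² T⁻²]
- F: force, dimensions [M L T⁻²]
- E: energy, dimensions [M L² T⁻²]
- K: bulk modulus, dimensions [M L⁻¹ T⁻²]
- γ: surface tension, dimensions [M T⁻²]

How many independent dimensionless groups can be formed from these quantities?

2

There are 5 variables and 3 base dimensions (M, L, T).
The dimension matrix has rank 3.
Independent dimensionless groups: 5 − 3 = 2.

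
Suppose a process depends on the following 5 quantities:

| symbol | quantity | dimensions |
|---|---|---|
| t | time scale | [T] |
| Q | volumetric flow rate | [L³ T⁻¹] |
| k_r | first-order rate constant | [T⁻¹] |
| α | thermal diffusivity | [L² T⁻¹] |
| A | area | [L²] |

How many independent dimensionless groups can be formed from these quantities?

There are 5 variables and 2 base dimensions (L, T).
The dimension matrix has rank 2.
Independent dimensionless groups: 5 − 2 = 3.

3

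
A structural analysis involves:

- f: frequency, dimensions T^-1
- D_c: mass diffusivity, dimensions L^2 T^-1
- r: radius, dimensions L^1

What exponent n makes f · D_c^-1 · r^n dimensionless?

Balance the L exponent: (1)·n from r, plus (0) − (2) = -2 from the rest, must sum to zero.
n − 2 = 0, so n = 2.

2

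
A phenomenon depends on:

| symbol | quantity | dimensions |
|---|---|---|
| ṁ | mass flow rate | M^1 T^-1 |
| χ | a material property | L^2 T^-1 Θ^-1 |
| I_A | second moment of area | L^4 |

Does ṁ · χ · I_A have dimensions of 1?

no

Sum the exponent of each base dimension across the product:
  M: [ṁ]_M + [χ]_M + [I_A]_M = (1) + (0) + (0) = 1
  L: [ṁ]_L + [χ]_L + [I_A]_L = (0) + (2) + (4) = 6
  T: [ṁ]_T + [χ]_T + [I_A]_T = (-1) + (-1) + (0) = -2
  Θ: [ṁ]_Θ + [χ]_Θ + [I_A]_Θ = (0) + (-1) + (0) = -1
Net dimensions [M L⁶ T⁻² Θ⁻¹] ≠ [1] — not dimensionless.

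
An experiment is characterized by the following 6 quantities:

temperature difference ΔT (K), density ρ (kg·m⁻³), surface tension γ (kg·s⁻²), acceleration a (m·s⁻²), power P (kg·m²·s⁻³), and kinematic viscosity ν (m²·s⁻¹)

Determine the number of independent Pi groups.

2

There are 6 variables and 4 base dimensions (M, L, T, Θ).
The dimension matrix has rank 4.
Independent dimensionless groups: 6 − 4 = 2.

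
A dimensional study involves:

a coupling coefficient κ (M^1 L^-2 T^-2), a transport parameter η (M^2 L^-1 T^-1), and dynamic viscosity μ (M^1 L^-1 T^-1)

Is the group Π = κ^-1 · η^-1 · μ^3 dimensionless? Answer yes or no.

Sum the exponent of each base dimension across the product:
  M: −[κ]_M − [η]_M + 3·[μ]_M = −(1) − (2) + 3·(1) = 0
  L: −[κ]_L − [η]_L + 3·[μ]_L = −(-2) − (-1) + 3·(-1) = 0
  T: −[κ]_T − [η]_T + 3·[μ]_T = −(-2) − (-1) + 3·(-1) = 0
All base exponents vanish — dimensionless.

yes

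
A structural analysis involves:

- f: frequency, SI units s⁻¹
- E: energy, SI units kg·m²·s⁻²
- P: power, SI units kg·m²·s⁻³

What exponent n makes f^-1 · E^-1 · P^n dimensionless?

1

Balance the M exponent: (1)·n from P, plus −(0) − (1) = -1 from the rest, must sum to zero.
n − 1 = 0, so n = 1.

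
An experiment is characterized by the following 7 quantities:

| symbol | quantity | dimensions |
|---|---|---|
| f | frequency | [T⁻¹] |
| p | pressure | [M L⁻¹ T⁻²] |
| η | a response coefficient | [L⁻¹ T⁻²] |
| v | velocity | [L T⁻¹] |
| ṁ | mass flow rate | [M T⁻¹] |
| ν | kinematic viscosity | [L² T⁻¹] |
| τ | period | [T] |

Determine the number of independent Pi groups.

There are 7 variables and 3 base dimensions (M, L, T).
The dimension matrix has rank 3.
Independent dimensionless groups: 7 − 3 = 4.

4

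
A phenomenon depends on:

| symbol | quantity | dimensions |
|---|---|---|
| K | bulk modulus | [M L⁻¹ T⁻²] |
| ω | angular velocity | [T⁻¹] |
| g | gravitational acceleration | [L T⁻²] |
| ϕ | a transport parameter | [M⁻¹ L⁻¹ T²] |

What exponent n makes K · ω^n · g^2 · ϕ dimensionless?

-4

Balance the T exponent: (-1)·n from ω, plus (-2) + 2·(-2) + (2) = -4 from the rest, must sum to zero.
−n − 4 = 0, so n = -4.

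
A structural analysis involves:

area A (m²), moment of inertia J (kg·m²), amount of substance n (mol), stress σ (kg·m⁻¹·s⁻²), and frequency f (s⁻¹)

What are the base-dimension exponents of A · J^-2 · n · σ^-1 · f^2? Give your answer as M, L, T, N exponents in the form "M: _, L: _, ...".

M: -3, L: -1, T: 0, N: 1

Collect each base-dimension exponent across the product:
  M: (0) − 2·(1) + (0) − (1) + 2·(0) = -3
  L: (2) − 2·(2) + (0) − (-1) + 2·(0) = -1
  T: (0) − 2·(0) + (0) − (-2) + 2·(-1) = 0
  N: (0) − 2·(0) + (1) − (0) + 2·(0) = 1
So the dimensions are [M⁻³ L⁻¹ N].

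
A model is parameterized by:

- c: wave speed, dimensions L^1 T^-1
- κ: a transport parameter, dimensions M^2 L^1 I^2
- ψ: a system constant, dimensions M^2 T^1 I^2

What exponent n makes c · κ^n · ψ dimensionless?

-1

Balance the M exponent: (2)·n from κ, plus (0) + (2) = 2 from the rest, must sum to zero.
2n + 2 = 0, so n = -1.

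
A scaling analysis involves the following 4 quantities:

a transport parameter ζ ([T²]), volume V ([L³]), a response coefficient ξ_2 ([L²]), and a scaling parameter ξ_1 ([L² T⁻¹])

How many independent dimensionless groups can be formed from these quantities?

2

There are 4 variables and 2 base dimensions (L, T).
The dimension matrix has rank 2.
Independent dimensionless groups: 4 − 2 = 2.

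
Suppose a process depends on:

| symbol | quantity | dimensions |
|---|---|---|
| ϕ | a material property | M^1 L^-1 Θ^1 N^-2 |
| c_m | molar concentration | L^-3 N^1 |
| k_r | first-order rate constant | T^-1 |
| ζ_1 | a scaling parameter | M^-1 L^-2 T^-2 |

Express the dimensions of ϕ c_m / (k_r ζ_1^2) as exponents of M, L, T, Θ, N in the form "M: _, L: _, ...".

Collect each base-dimension exponent across the product:
  M: (1) + (0) − (0) − 2·(-1) = 3
  L: (-1) + (-3) − (0) − 2·(-2) = 0
  T: (0) + (0) − (-1) − 2·(-2) = 5
  Θ: (1) + (0) − (0) − 2·(0) = 1
  N: (-2) + (1) − (0) − 2·(0) = -1
So the dimensions are [M³ T⁵ Θ N⁻¹].

M: 3, L: 0, T: 5, Θ: 1, N: -1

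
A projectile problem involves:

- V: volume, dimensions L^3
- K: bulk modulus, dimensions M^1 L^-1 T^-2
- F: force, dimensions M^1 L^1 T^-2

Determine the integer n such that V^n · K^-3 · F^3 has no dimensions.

-2

Balance the L exponent: (3)·n from V, plus −3·(-1) + 3·(1) = 6 from the rest, must sum to zero.
3n + 6 = 0, so n = -2.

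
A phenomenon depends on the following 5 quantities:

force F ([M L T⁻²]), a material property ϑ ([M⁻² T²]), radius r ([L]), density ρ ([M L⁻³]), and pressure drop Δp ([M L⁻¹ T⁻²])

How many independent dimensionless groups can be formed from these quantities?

There are 5 variables and 3 base dimensions (M, L, T).
The dimension matrix has rank 3.
Independent dimensionless groups: 5 − 3 = 2.

2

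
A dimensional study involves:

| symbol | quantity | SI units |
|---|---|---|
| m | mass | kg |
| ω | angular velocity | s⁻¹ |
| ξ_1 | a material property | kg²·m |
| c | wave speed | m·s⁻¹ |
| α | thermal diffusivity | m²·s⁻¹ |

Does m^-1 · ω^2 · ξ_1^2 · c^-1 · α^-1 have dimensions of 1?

no

Sum the exponent of each base dimension across the product:
  M: −[m]_M + 2·[ω]_M + 2·[ξ_1]_M − [c]_M − [α]_M = −(1) + 2·(0) + 2·(2) − (0) − (0) = 3
  L: −[m]_L + 2·[ω]_L + 2·[ξ_1]_L − [c]_L − [α]_L = −(0) + 2·(0) + 2·(1) − (1) − (2) = -1
  T: −[m]_T + 2·[ω]_T + 2·[ξ_1]_T − [c]_T − [α]_T = −(0) + 2·(-1) + 2·(0) − (-1) − (-1) = 0
Net dimensions [M³ L⁻¹] ≠ [1] — not dimensionless.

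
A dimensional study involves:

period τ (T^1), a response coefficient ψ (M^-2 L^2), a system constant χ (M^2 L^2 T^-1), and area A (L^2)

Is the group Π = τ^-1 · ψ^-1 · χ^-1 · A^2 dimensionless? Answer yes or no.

Sum the exponent of each base dimension across the product:
  M: −[τ]_M − [ψ]_M − [χ]_M + 2·[A]_M = −(0) − (-2) − (2) + 2·(0) = 0
  L: −[τ]_L − [ψ]_L − [χ]_L + 2·[A]_L = −(0) − (2) − (2) + 2·(2) = 0
  T: −[τ]_T − [ψ]_T − [χ]_T + 2·[A]_T = −(1) − (0) − (-1) + 2·(0) = 0
All base exponents vanish — dimensionless.

yes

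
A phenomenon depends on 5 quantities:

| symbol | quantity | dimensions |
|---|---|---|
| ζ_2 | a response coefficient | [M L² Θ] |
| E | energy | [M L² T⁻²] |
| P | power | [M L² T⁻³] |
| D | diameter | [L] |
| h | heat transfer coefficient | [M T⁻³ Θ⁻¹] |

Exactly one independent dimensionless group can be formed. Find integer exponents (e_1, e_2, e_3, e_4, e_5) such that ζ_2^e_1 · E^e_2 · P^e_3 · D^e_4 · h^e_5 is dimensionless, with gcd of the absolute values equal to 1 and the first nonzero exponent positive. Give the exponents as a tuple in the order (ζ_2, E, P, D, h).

M: e_1·(1) + e_2·(1) + e_3·(1) + e_4·(0) + e_5·(1) = 0
L: e_1·(2) + e_2·(2) + e_3·(2) + e_4·(1) + e_5·(0) = 0
T: e_1·(0) + e_2·(-2) + e_3·(-3) + e_4·(0) + e_5·(-3) = 0
Θ: e_1·(1) + e_2·(0) + e_3·(0) + e_4·(0) + e_5·(-1) = 0
Solving this homogeneous linear system for the smallest-integer solution (first nonzero entry positive) gives (1, -3, 1, 2, 1).

(1, -3, 1, 2, 1)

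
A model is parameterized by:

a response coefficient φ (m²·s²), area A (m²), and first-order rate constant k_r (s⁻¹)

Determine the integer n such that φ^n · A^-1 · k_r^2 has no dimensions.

1

Balance the L exponent: (2)·n from φ, plus −(2) + 2·(0) = -2 from the rest, must sum to zero.
2n − 2 = 0, so n = 1.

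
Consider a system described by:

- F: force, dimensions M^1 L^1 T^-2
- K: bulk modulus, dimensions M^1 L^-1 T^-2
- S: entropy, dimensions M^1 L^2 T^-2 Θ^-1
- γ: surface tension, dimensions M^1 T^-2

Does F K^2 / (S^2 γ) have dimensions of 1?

no

Sum the exponent of each base dimension across the product:
  M: [F]_M + 2·[K]_M − 2·[S]_M − [γ]_M = (1) + 2·(1) − 2·(1) − (1) = 0
  L: [F]_L + 2·[K]_L − 2·[S]_L − [γ]_L = (1) + 2·(-1) − 2·(2) − (0) = -5
  T: [F]_T + 2·[K]_T − 2·[S]_T − [γ]_T = (-2) + 2·(-2) − 2·(-2) − (-2) = 0
  Θ: [F]_Θ + 2·[K]_Θ − 2·[S]_Θ − [γ]_Θ = (0) + 2·(0) − 2·(-1) − (0) = 2
Net dimensions [L⁻⁵ Θ²] ≠ [1] — not dimensionless.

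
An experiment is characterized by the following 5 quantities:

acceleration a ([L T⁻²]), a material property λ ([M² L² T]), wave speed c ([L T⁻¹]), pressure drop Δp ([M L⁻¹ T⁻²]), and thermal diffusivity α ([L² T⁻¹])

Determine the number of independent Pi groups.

There are 5 variables and 3 base dimensions (M, L, T).
The dimension matrix has rank 3.
Independent dimensionless groups: 5 − 3 = 2.

2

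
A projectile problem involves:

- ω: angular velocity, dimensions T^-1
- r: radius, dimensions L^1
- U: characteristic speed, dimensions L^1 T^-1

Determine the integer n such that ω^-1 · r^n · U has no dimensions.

-1

Balance the L exponent: (1)·n from r, plus −(0) + (1) = 1 from the rest, must sum to zero.
n + 1 = 0, so n = -1.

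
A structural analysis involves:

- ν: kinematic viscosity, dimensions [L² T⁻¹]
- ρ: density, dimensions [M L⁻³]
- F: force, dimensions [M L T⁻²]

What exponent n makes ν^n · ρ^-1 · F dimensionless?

Balance the L exponent: (2)·n from ν, plus −(-3) + (1) = 4 from the rest, must sum to zero.
2n + 4 = 0, so n = -2.

-2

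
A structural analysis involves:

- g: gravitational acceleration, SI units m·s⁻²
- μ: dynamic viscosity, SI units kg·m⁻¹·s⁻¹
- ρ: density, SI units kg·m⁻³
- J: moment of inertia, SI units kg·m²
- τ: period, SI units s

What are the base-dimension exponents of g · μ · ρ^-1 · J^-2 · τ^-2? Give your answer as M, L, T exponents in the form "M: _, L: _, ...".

M: -2, L: -1, T: -5

Collect each base-dimension exponent across the product:
  M: (0) + (1) − (1) − 2·(1) − 2·(0) = -2
  L: (1) + (-1) − (-3) − 2·(2) − 2·(0) = -1
  T: (-2) + (-1) − (0) − 2·(0) − 2·(1) = -5
So the dimensions are [M⁻² L⁻¹ T⁻⁵].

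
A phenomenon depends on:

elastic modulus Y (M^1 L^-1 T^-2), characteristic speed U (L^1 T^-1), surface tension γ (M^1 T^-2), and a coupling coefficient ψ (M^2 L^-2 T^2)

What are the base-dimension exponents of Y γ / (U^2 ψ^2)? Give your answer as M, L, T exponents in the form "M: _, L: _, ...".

Collect each base-dimension exponent across the product:
  M: (1) − 2·(0) + (1) − 2·(2) = -2
  L: (-1) − 2·(1) + (0) − 2·(-2) = 1
  T: (-2) − 2·(-1) + (-2) − 2·(2) = -6
So the dimensions are [M⁻² L T⁻⁶].

M: -2, L: 1, T: -6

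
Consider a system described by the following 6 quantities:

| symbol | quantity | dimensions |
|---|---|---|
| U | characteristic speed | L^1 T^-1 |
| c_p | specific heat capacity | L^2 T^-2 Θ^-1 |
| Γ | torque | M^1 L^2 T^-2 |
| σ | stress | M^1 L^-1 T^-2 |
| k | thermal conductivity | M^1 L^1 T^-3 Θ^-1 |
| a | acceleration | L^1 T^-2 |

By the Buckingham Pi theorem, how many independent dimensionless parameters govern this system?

There are 6 variables and 4 base dimensions (M, L, T, Θ).
The dimension matrix has rank 4.
Independent dimensionless groups: 6 − 4 = 2.

2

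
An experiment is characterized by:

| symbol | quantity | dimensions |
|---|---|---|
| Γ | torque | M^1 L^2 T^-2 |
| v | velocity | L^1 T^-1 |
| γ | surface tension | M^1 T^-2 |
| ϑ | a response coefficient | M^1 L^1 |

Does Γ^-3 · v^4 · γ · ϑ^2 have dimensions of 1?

Sum the exponent of each base dimension across the product:
  M: −3·[Γ]_M + 4·[v]_M + [γ]_M + 2·[ϑ]_M = −3·(1) + 4·(0) + (1) + 2·(1) = 0
  L: −3·[Γ]_L + 4·[v]_L + [γ]_L + 2·[ϑ]_L = −3·(2) + 4·(1) + (0) + 2·(1) = 0
  T: −3·[Γ]_T + 4·[v]_T + [γ]_T + 2·[ϑ]_T = −3·(-2) + 4·(-1) + (-2) + 2·(0) = 0
All base exponents vanish — dimensionless.

yes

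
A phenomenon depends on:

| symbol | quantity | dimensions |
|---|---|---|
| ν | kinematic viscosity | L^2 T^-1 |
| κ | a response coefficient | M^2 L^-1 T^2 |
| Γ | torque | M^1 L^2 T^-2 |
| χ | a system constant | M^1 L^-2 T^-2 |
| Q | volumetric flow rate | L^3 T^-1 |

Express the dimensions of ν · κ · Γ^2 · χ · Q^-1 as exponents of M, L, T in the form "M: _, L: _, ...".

M: 5, L: 0, T: -4

Collect each base-dimension exponent across the product:
  M: (0) + (2) + 2·(1) + (1) − (0) = 5
  L: (2) + (-1) + 2·(2) + (-2) − (3) = 0
  T: (-1) + (2) + 2·(-2) + (-2) − (-1) = -4
So the dimensions are [M⁵ T⁻⁴].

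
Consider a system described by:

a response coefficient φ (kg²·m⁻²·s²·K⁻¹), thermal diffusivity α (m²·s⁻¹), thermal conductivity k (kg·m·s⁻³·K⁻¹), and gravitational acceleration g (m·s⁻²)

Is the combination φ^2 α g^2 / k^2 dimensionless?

Sum the exponent of each base dimension across the product:
  M: 2·[φ]_M + [α]_M − 2·[k]_M + 2·[g]_M = 2·(2) + (0) − 2·(1) + 2·(0) = 2
  L: 2·[φ]_L + [α]_L − 2·[k]_L + 2·[g]_L = 2·(-2) + (2) − 2·(1) + 2·(1) = -2
  T: 2·[φ]_T + [α]_T − 2·[k]_T + 2·[g]_T = 2·(2) + (-1) − 2·(-3) + 2·(-2) = 5
  Θ: 2·[φ]_Θ + [α]_Θ − 2·[k]_Θ + 2·[g]_Θ = 2·(-1) + (0) − 2·(-1) + 2·(0) = 0
Net dimensions [M² L⁻² T⁵] ≠ [1] — not dimensionless.

no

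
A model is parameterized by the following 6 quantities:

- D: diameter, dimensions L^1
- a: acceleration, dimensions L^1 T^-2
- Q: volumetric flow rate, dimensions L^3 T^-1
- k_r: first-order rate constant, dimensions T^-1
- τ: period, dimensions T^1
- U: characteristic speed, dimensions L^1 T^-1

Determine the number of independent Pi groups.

4

There are 6 variables and 2 base dimensions (L, T).
The dimension matrix has rank 2.
Independent dimensionless groups: 6 − 2 = 4.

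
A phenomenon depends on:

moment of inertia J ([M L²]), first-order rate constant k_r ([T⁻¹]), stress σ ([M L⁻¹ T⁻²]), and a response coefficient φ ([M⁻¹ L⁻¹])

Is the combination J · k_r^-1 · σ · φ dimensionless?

no

Sum the exponent of each base dimension across the product:
  M: [J]_M − [k_r]_M + [σ]_M + [φ]_M = (1) − (0) + (1) + (-1) = 1
  L: [J]_L − [k_r]_L + [σ]_L + [φ]_L = (2) − (0) + (-1) + (-1) = 0
  T: [J]_T − [k_r]_T + [σ]_T + [φ]_T = (0) − (-1) + (-2) + (0) = -1
Net dimensions [M T⁻¹] ≠ [1] — not dimensionless.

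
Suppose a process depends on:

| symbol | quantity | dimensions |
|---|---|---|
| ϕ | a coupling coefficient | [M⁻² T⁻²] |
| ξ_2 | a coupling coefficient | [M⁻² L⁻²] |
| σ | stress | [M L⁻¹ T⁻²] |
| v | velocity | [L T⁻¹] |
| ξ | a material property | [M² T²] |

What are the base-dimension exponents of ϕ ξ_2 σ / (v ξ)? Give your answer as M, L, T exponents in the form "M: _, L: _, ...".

M: -5, L: -4, T: -5

Collect each base-dimension exponent across the product:
  M: (-2) + (-2) + (1) − (0) − (2) = -5
  L: (0) + (-2) + (-1) − (1) − (0) = -4
  T: (-2) + (0) + (-2) − (-1) − (2) = -5
So the dimensions are [M⁻⁵ L⁻⁴ T⁻⁵].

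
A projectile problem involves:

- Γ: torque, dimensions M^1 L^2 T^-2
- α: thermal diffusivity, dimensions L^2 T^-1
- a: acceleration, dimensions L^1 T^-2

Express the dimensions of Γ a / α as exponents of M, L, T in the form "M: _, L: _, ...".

Collect each base-dimension exponent across the product:
  M: (1) − (0) + (0) = 1
  L: (2) − (2) + (1) = 1
  T: (-2) − (-1) + (-2) = -3
So the dimensions are [M L T⁻³].

M: 1, L: 1, T: -3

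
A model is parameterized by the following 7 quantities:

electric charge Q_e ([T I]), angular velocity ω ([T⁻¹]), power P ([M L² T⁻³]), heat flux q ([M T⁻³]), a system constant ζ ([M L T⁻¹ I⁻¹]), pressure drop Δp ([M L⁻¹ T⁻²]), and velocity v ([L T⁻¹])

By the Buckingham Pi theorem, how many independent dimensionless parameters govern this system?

There are 7 variables and 4 base dimensions (M, L, T, I).
The dimension matrix has rank 4.
Independent dimensionless groups: 7 − 4 = 3.

3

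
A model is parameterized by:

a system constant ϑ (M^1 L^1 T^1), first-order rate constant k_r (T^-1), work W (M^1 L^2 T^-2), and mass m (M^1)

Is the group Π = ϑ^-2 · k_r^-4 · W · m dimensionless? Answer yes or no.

Sum the exponent of each base dimension across the product:
  M: −2·[ϑ]_M − 4·[k_r]_M + [W]_M + [m]_M = −2·(1) − 4·(0) + (1) + (1) = 0
  L: −2·[ϑ]_L − 4·[k_r]_L + [W]_L + [m]_L = −2·(1) − 4·(0) + (2) + (0) = 0
  T: −2·[ϑ]_T − 4·[k_r]_T + [W]_T + [m]_T = −2·(1) − 4·(-1) + (-2) + (0) = 0
All base exponents vanish — dimensionless.

yes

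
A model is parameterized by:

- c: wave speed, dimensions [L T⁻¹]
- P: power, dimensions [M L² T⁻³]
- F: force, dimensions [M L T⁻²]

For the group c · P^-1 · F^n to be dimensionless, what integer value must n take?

1

Balance the M exponent: (1)·n from F, plus (0) − (1) = -1 from the rest, must sum to zero.
n − 1 = 0, so n = 1.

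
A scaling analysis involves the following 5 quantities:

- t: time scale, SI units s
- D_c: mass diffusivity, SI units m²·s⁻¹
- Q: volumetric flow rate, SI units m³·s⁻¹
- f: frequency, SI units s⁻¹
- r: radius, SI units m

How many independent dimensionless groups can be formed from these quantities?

3

There are 5 variables and 2 base dimensions (L, T).
The dimension matrix has rank 2.
Independent dimensionless groups: 5 − 2 = 3.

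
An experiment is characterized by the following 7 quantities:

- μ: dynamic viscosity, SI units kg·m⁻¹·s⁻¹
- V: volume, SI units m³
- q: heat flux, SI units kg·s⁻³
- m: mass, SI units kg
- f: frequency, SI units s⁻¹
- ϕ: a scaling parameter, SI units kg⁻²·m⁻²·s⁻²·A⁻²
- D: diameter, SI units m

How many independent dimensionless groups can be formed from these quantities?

3

There are 7 variables and 4 base dimensions (M, L, T, I).
The dimension matrix has rank 4.
Independent dimensionless groups: 7 − 4 = 3.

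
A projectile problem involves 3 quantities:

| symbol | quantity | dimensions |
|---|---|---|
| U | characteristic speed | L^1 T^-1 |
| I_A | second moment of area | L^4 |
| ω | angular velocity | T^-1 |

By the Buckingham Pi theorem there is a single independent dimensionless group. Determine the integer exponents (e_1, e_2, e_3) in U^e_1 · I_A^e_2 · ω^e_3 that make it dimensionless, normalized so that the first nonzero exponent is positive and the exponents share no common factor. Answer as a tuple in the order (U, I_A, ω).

(4, -1, -4)

L: e_1·(1) + e_2·(4) + e_3·(0) = 0
T: e_1·(-1) + e_2·(0) + e_3·(-1) = 0
Solving this homogeneous linear system for the smallest-integer solution (first nonzero entry positive) gives (4, -1, -4).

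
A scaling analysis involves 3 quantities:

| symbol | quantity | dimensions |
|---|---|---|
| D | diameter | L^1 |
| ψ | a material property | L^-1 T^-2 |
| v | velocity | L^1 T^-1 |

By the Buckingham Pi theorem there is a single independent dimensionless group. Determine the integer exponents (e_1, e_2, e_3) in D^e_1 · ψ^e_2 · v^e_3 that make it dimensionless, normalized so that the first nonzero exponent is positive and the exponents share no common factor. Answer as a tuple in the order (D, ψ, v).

L: e_1·(1) + e_2·(-1) + e_3·(1) = 0
T: e_1·(0) + e_2·(-2) + e_3·(-1) = 0
Solving this homogeneous linear system for the smallest-integer solution (first nonzero entry positive) gives (3, 1, -2).

(3, 1, -2)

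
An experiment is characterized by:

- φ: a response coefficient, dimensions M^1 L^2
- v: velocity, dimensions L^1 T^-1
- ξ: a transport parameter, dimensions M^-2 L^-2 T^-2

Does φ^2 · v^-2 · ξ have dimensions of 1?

Sum the exponent of each base dimension across the product:
  M: 2·[φ]_M − 2·[v]_M + [ξ]_M = 2·(1) − 2·(0) + (-2) = 0
  L: 2·[φ]_L − 2·[v]_L + [ξ]_L = 2·(2) − 2·(1) + (-2) = 0
  T: 2·[φ]_T − 2·[v]_T + [ξ]_T = 2·(0) − 2·(-1) + (-2) = 0
All base exponents vanish — dimensionless.

yes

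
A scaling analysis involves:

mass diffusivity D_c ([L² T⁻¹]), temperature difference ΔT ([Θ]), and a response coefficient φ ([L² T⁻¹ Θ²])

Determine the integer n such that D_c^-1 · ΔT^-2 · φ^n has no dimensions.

Balance the L exponent: (2)·n from φ, plus −(2) − 2·(0) = -2 from the rest, must sum to zero.
2n − 2 = 0, so n = 1.

1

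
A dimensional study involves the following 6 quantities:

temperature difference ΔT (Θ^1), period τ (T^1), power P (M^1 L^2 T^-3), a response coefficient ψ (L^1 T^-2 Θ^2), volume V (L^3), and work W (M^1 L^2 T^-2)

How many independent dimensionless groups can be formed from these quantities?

2

There are 6 variables and 4 base dimensions (M, L, T, Θ).
The dimension matrix has rank 4.
Independent dimensionless groups: 6 − 4 = 2.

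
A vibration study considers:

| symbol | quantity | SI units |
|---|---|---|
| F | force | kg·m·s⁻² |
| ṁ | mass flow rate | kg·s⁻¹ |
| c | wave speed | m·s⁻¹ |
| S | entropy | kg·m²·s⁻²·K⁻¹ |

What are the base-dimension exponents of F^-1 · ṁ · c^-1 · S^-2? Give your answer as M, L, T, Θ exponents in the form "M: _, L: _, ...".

M: -2, L: -6, T: 6, Θ: 2

Collect each base-dimension exponent across the product:
  M: −(1) + (1) − (0) − 2·(1) = -2
  L: −(1) + (0) − (1) − 2·(2) = -6
  T: −(-2) + (-1) − (-1) − 2·(-2) = 6
  Θ: −(0) + (0) − (0) − 2·(-1) = 2
So the dimensions are [M⁻² L⁻⁶ T⁶ Θ²].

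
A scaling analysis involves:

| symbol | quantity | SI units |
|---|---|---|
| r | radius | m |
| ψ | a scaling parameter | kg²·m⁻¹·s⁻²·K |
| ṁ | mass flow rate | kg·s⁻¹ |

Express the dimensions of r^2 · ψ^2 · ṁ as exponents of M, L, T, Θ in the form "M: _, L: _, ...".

M: 5, L: 0, T: -5, Θ: 2

Collect each base-dimension exponent across the product:
  M: 2·(0) + 2·(2) + (1) = 5
  L: 2·(1) + 2·(-1) + (0) = 0
  T: 2·(0) + 2·(-2) + (-1) = -5
  Θ: 2·(0) + 2·(1) + (0) = 2
So the dimensions are [M⁵ T⁻⁵ Θ²].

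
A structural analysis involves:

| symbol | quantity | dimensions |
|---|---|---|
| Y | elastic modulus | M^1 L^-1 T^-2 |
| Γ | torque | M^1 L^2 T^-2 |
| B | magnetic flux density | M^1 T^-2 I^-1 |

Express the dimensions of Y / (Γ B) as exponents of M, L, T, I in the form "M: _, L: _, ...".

Collect each base-dimension exponent across the product:
  M: (1) − (1) − (1) = -1
  L: (-1) − (2) − (0) = -3
  T: (-2) − (-2) − (-2) = 2
  I: (0) − (0) − (-1) = 1
So the dimensions are [M⁻¹ L⁻³ T² I].

M: -1, L: -3, T: 2, I: 1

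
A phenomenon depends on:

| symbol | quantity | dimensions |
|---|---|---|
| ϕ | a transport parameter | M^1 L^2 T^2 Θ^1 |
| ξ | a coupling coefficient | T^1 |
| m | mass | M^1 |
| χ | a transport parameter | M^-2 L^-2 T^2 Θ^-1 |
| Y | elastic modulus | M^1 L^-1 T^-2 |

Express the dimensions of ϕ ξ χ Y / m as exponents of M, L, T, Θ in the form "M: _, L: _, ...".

Collect each base-dimension exponent across the product:
  M: (1) + (0) − (1) + (-2) + (1) = -1
  L: (2) + (0) − (0) + (-2) + (-1) = -1
  T: (2) + (1) − (0) + (2) + (-2) = 3
  Θ: (1) + (0) − (0) + (-1) + (0) = 0
So the dimensions are [M⁻¹ L⁻¹ T³].

M: -1, L: -1, T: 3, Θ: 0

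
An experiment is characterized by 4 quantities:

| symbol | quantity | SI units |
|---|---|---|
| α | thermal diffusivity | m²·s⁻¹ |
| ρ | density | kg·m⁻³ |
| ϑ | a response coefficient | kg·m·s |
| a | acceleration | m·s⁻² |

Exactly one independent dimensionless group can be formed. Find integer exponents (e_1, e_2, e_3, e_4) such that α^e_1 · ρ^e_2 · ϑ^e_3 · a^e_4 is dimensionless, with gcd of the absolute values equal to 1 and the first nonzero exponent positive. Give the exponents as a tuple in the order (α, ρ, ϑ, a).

M: e_1·(0) + e_2·(1) + e_3·(1) + e_4·(0) = 0
L: e_1·(2) + e_2·(-3) + e_3·(1) + e_4·(1) = 0
T: e_1·(-1) + e_2·(0) + e_3·(1) + e_4·(-2) = 0
Solving this homogeneous linear system for the smallest-integer solution (first nonzero entry positive) gives (3, 1, -1, -2).

(3, 1, -1, -2)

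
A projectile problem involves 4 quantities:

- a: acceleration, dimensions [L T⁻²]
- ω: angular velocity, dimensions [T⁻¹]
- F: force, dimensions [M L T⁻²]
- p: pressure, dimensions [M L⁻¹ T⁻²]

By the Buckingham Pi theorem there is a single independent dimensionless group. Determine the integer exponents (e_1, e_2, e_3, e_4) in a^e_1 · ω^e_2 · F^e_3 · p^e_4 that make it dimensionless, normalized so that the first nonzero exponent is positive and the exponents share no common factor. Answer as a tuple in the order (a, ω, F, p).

M: e_1·(0) + e_2·(0) + e_3·(1) + e_4·(1) = 0
L: e_1·(1) + e_2·(0) + e_3·(1) + e_4·(-1) = 0
T: e_1·(-2) + e_2·(-1) + e_3·(-2) + e_4·(-2) = 0
Solving this homogeneous linear system for the smallest-integer solution (first nonzero entry positive) gives (2, -4, -1, 1).

(2, -4, -1, 1)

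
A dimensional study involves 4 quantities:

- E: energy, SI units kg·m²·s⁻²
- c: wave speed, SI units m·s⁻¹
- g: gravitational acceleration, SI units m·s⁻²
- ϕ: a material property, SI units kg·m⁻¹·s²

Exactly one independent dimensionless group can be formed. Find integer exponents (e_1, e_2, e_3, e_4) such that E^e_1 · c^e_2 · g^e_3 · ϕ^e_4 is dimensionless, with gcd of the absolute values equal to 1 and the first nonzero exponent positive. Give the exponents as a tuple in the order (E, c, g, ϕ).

(1, -2, -1, -1)

M: e_1·(1) + e_2·(0) + e_3·(0) + e_4·(1) = 0
L: e_1·(2) + e_2·(1) + e_3·(1) + e_4·(-1) = 0
T: e_1·(-2) + e_2·(-1) + e_3·(-2) + e_4·(2) = 0
Solving this homogeneous linear system for the smallest-integer solution (first nonzero entry positive) gives (1, -2, -1, -1).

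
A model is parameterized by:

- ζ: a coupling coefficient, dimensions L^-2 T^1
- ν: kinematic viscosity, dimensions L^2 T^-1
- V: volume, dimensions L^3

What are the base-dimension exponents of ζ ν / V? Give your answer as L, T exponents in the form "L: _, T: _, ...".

Collect each base-dimension exponent across the product:
  L: (-2) + (2) − (3) = -3
  T: (1) + (-1) − (0) = 0
So the dimensions are [L⁻³].

L: -3, T: 0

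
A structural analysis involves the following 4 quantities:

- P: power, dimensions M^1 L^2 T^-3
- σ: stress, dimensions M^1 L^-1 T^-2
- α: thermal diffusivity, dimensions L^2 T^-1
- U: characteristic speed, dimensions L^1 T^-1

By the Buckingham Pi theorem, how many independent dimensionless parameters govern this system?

There are 4 variables and 3 base dimensions (M, L, T).
The dimension matrix has rank 3.
Independent dimensionless groups: 4 − 3 = 1.

1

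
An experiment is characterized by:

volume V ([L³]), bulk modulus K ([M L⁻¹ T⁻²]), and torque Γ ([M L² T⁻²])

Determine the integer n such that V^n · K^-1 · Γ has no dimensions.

Balance the L exponent: (3)·n from V, plus −(-1) + (2) = 3 from the rest, must sum to zero.
3n + 3 = 0, so n = -1.

-1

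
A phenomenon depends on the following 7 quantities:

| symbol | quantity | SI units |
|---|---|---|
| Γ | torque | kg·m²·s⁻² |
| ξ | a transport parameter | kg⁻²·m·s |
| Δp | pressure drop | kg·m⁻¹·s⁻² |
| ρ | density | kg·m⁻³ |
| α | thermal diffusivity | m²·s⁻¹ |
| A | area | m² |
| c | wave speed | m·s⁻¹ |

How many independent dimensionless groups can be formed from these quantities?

There are 7 variables and 3 base dimensions (M, L, T).
The dimension matrix has rank 3.
Independent dimensionless groups: 7 − 3 = 4.

4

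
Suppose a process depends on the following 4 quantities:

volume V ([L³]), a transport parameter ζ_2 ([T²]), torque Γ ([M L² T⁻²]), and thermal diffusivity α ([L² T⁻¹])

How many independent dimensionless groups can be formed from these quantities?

1

There are 4 variables and 3 base dimensions (M, L, T).
The dimension matrix has rank 3.
Independent dimensionless groups: 4 − 3 = 1.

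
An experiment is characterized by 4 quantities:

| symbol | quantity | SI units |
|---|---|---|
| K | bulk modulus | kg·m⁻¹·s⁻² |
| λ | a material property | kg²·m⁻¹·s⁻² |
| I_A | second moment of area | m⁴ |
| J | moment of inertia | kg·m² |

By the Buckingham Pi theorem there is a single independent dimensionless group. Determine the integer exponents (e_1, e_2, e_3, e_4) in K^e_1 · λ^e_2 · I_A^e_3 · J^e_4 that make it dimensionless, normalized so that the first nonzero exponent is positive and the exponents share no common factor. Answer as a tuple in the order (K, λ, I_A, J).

(2, -2, -1, 2)

M: e_1·(1) + e_2·(2) + e_3·(0) + e_4·(1) = 0
L: e_1·(-1) + e_2·(-1) + e_3·(4) + e_4·(2) = 0
T: e_1·(-2) + e_2·(-2) + e_3·(0) + e_4·(0) = 0
Solving this homogeneous linear system for the smallest-integer solution (first nonzero entry positive) gives (2, -2, -1, 2).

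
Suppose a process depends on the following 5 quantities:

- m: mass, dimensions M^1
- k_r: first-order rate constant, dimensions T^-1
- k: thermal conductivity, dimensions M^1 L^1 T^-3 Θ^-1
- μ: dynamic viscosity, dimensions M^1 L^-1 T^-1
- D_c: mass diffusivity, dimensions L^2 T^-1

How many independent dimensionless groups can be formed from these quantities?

There are 5 variables and 4 base dimensions (M, L, T, Θ).
The dimension matrix has rank 4.
Independent dimensionless groups: 5 − 4 = 1.

1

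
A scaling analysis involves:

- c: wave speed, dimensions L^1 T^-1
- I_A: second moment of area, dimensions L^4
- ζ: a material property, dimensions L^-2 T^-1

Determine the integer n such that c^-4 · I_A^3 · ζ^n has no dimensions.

4

Balance the L exponent: (-2)·n from ζ, plus −4·(1) + 3·(4) = 8 from the rest, must sum to zero.
-2n + 8 = 0, so n = 4.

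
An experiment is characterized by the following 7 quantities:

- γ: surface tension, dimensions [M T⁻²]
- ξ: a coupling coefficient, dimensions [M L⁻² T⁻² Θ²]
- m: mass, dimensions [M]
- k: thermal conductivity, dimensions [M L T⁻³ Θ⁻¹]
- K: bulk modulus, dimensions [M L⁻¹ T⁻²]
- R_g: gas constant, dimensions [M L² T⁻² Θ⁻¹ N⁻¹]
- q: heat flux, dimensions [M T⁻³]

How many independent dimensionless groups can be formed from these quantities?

There are 7 variables and 5 base dimensions (M, L, T, Θ, N).
The dimension matrix has rank 5.
Independent dimensionless groups: 7 − 5 = 2.

2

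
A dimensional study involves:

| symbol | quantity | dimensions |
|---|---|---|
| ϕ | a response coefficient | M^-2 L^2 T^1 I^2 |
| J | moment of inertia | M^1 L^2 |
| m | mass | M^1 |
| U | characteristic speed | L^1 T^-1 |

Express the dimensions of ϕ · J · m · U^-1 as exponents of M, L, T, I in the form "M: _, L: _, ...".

M: 0, L: 3, T: 2, I: 2

Collect each base-dimension exponent across the product:
  M: (-2) + (1) + (1) − (0) = 0
  L: (2) + (2) + (0) − (1) = 3
  T: (1) + (0) + (0) − (-1) = 2
  I: (2) + (0) + (0) − (0) = 2
So the dimensions are [L³ T² I²].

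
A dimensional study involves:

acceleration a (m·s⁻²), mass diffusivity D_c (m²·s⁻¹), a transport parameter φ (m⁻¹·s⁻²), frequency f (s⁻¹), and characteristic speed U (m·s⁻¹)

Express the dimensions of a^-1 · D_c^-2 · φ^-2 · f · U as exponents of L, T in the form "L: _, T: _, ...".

Collect each base-dimension exponent across the product:
  L: −(1) − 2·(2) − 2·(-1) + (0) + (1) = -2
  T: −(-2) − 2·(-1) − 2·(-2) + (-1) + (-1) = 6
So the dimensions are [L⁻² T⁶].

L: -2, T: 6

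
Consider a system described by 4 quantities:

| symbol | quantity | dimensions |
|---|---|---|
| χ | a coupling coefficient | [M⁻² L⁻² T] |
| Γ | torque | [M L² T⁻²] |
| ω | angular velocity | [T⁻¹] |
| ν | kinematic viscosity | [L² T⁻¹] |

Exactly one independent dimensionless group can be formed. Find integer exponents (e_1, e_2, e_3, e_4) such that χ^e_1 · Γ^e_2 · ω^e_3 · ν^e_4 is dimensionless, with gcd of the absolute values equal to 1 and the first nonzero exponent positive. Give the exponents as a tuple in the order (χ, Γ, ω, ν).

(1, 2, -2, -1)

M: e_1·(-2) + e_2·(1) + e_3·(0) + e_4·(0) = 0
L: e_1·(-2) + e_2·(2) + e_3·(0) + e_4·(2) = 0
T: e_1·(1) + e_2·(-2) + e_3·(-1) + e_4·(-1) = 0
Solving this homogeneous linear system for the smallest-integer solution (first nonzero entry positive) gives (1, 2, -2, -1).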